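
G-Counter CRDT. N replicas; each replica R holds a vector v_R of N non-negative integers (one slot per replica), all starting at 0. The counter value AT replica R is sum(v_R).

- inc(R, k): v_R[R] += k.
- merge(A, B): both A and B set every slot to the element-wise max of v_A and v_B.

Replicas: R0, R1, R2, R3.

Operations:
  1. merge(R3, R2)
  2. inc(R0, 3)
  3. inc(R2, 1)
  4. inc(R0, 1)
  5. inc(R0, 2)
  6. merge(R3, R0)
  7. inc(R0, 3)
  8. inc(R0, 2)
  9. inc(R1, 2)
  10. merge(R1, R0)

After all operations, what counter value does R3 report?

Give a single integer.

Op 1: merge R3<->R2 -> R3=(0,0,0,0) R2=(0,0,0,0)
Op 2: inc R0 by 3 -> R0=(3,0,0,0) value=3
Op 3: inc R2 by 1 -> R2=(0,0,1,0) value=1
Op 4: inc R0 by 1 -> R0=(4,0,0,0) value=4
Op 5: inc R0 by 2 -> R0=(6,0,0,0) value=6
Op 6: merge R3<->R0 -> R3=(6,0,0,0) R0=(6,0,0,0)
Op 7: inc R0 by 3 -> R0=(9,0,0,0) value=9
Op 8: inc R0 by 2 -> R0=(11,0,0,0) value=11
Op 9: inc R1 by 2 -> R1=(0,2,0,0) value=2
Op 10: merge R1<->R0 -> R1=(11,2,0,0) R0=(11,2,0,0)

Answer: 6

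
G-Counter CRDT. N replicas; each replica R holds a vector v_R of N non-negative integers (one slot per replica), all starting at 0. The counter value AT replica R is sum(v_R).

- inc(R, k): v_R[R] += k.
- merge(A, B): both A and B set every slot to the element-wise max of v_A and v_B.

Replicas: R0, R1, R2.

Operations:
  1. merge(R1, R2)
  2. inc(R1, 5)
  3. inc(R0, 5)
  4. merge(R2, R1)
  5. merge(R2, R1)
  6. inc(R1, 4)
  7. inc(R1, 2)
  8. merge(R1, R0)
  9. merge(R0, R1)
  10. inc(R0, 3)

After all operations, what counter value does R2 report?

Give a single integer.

Answer: 5

Derivation:
Op 1: merge R1<->R2 -> R1=(0,0,0) R2=(0,0,0)
Op 2: inc R1 by 5 -> R1=(0,5,0) value=5
Op 3: inc R0 by 5 -> R0=(5,0,0) value=5
Op 4: merge R2<->R1 -> R2=(0,5,0) R1=(0,5,0)
Op 5: merge R2<->R1 -> R2=(0,5,0) R1=(0,5,0)
Op 6: inc R1 by 4 -> R1=(0,9,0) value=9
Op 7: inc R1 by 2 -> R1=(0,11,0) value=11
Op 8: merge R1<->R0 -> R1=(5,11,0) R0=(5,11,0)
Op 9: merge R0<->R1 -> R0=(5,11,0) R1=(5,11,0)
Op 10: inc R0 by 3 -> R0=(8,11,0) value=19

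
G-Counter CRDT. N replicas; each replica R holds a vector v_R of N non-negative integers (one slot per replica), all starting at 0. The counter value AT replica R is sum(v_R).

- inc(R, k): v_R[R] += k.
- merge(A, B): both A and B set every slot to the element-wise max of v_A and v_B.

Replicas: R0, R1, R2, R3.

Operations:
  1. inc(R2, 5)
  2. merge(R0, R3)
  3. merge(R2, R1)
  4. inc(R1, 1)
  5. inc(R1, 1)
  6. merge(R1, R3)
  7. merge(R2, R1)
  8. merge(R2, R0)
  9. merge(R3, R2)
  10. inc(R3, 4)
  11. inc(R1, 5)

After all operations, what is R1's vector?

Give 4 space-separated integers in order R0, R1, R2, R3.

Answer: 0 7 5 0

Derivation:
Op 1: inc R2 by 5 -> R2=(0,0,5,0) value=5
Op 2: merge R0<->R3 -> R0=(0,0,0,0) R3=(0,0,0,0)
Op 3: merge R2<->R1 -> R2=(0,0,5,0) R1=(0,0,5,0)
Op 4: inc R1 by 1 -> R1=(0,1,5,0) value=6
Op 5: inc R1 by 1 -> R1=(0,2,5,0) value=7
Op 6: merge R1<->R3 -> R1=(0,2,5,0) R3=(0,2,5,0)
Op 7: merge R2<->R1 -> R2=(0,2,5,0) R1=(0,2,5,0)
Op 8: merge R2<->R0 -> R2=(0,2,5,0) R0=(0,2,5,0)
Op 9: merge R3<->R2 -> R3=(0,2,5,0) R2=(0,2,5,0)
Op 10: inc R3 by 4 -> R3=(0,2,5,4) value=11
Op 11: inc R1 by 5 -> R1=(0,7,5,0) value=12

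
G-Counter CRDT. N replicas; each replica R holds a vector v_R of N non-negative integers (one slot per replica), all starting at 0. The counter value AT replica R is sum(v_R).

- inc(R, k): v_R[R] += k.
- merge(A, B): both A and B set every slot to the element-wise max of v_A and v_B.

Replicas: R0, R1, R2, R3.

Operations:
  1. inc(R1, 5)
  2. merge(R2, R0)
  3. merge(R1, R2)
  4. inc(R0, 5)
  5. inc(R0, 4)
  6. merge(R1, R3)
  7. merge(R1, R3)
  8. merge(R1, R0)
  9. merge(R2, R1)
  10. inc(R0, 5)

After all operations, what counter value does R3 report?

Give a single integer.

Answer: 5

Derivation:
Op 1: inc R1 by 5 -> R1=(0,5,0,0) value=5
Op 2: merge R2<->R0 -> R2=(0,0,0,0) R0=(0,0,0,0)
Op 3: merge R1<->R2 -> R1=(0,5,0,0) R2=(0,5,0,0)
Op 4: inc R0 by 5 -> R0=(5,0,0,0) value=5
Op 5: inc R0 by 4 -> R0=(9,0,0,0) value=9
Op 6: merge R1<->R3 -> R1=(0,5,0,0) R3=(0,5,0,0)
Op 7: merge R1<->R3 -> R1=(0,5,0,0) R3=(0,5,0,0)
Op 8: merge R1<->R0 -> R1=(9,5,0,0) R0=(9,5,0,0)
Op 9: merge R2<->R1 -> R2=(9,5,0,0) R1=(9,5,0,0)
Op 10: inc R0 by 5 -> R0=(14,5,0,0) value=19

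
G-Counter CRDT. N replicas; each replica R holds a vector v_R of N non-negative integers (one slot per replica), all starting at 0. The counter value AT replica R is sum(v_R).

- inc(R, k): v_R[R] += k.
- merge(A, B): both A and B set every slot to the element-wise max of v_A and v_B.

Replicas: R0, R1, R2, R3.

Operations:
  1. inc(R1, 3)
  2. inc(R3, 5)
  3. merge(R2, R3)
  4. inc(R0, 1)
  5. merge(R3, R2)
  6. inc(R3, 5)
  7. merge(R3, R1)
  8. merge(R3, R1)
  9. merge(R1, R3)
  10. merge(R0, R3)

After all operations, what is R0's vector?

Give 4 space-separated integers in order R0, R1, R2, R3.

Answer: 1 3 0 10

Derivation:
Op 1: inc R1 by 3 -> R1=(0,3,0,0) value=3
Op 2: inc R3 by 5 -> R3=(0,0,0,5) value=5
Op 3: merge R2<->R3 -> R2=(0,0,0,5) R3=(0,0,0,5)
Op 4: inc R0 by 1 -> R0=(1,0,0,0) value=1
Op 5: merge R3<->R2 -> R3=(0,0,0,5) R2=(0,0,0,5)
Op 6: inc R3 by 5 -> R3=(0,0,0,10) value=10
Op 7: merge R3<->R1 -> R3=(0,3,0,10) R1=(0,3,0,10)
Op 8: merge R3<->R1 -> R3=(0,3,0,10) R1=(0,3,0,10)
Op 9: merge R1<->R3 -> R1=(0,3,0,10) R3=(0,3,0,10)
Op 10: merge R0<->R3 -> R0=(1,3,0,10) R3=(1,3,0,10)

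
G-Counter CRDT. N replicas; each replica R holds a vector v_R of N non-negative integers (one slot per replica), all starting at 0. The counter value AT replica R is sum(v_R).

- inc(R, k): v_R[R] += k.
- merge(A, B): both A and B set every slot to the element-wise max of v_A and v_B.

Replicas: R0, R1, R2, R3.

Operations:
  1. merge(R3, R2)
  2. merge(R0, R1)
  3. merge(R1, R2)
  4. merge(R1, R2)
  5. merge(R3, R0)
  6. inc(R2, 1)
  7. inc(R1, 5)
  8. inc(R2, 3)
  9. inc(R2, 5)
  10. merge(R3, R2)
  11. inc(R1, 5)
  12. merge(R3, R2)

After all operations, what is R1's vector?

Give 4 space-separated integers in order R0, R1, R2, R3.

Op 1: merge R3<->R2 -> R3=(0,0,0,0) R2=(0,0,0,0)
Op 2: merge R0<->R1 -> R0=(0,0,0,0) R1=(0,0,0,0)
Op 3: merge R1<->R2 -> R1=(0,0,0,0) R2=(0,0,0,0)
Op 4: merge R1<->R2 -> R1=(0,0,0,0) R2=(0,0,0,0)
Op 5: merge R3<->R0 -> R3=(0,0,0,0) R0=(0,0,0,0)
Op 6: inc R2 by 1 -> R2=(0,0,1,0) value=1
Op 7: inc R1 by 5 -> R1=(0,5,0,0) value=5
Op 8: inc R2 by 3 -> R2=(0,0,4,0) value=4
Op 9: inc R2 by 5 -> R2=(0,0,9,0) value=9
Op 10: merge R3<->R2 -> R3=(0,0,9,0) R2=(0,0,9,0)
Op 11: inc R1 by 5 -> R1=(0,10,0,0) value=10
Op 12: merge R3<->R2 -> R3=(0,0,9,0) R2=(0,0,9,0)

Answer: 0 10 0 0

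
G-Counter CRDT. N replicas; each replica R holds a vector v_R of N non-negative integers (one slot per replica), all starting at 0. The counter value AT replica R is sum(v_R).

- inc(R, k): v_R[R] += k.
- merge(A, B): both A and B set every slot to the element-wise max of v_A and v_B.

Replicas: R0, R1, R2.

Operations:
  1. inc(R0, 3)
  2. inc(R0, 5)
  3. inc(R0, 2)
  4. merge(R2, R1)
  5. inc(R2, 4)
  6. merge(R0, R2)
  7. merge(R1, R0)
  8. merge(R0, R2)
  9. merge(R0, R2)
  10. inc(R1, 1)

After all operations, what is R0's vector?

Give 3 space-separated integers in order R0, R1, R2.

Op 1: inc R0 by 3 -> R0=(3,0,0) value=3
Op 2: inc R0 by 5 -> R0=(8,0,0) value=8
Op 3: inc R0 by 2 -> R0=(10,0,0) value=10
Op 4: merge R2<->R1 -> R2=(0,0,0) R1=(0,0,0)
Op 5: inc R2 by 4 -> R2=(0,0,4) value=4
Op 6: merge R0<->R2 -> R0=(10,0,4) R2=(10,0,4)
Op 7: merge R1<->R0 -> R1=(10,0,4) R0=(10,0,4)
Op 8: merge R0<->R2 -> R0=(10,0,4) R2=(10,0,4)
Op 9: merge R0<->R2 -> R0=(10,0,4) R2=(10,0,4)
Op 10: inc R1 by 1 -> R1=(10,1,4) value=15

Answer: 10 0 4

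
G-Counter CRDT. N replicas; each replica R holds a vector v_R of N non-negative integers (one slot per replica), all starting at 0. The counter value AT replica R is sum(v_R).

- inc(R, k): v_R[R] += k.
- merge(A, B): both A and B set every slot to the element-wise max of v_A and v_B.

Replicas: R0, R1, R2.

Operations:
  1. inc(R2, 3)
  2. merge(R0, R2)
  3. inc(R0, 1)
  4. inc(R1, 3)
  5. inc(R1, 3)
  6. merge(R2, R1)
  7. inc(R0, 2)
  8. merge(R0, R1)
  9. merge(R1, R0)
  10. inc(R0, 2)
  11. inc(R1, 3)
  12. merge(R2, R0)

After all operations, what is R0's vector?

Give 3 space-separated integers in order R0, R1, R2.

Answer: 5 6 3

Derivation:
Op 1: inc R2 by 3 -> R2=(0,0,3) value=3
Op 2: merge R0<->R2 -> R0=(0,0,3) R2=(0,0,3)
Op 3: inc R0 by 1 -> R0=(1,0,3) value=4
Op 4: inc R1 by 3 -> R1=(0,3,0) value=3
Op 5: inc R1 by 3 -> R1=(0,6,0) value=6
Op 6: merge R2<->R1 -> R2=(0,6,3) R1=(0,6,3)
Op 7: inc R0 by 2 -> R0=(3,0,3) value=6
Op 8: merge R0<->R1 -> R0=(3,6,3) R1=(3,6,3)
Op 9: merge R1<->R0 -> R1=(3,6,3) R0=(3,6,3)
Op 10: inc R0 by 2 -> R0=(5,6,3) value=14
Op 11: inc R1 by 3 -> R1=(3,9,3) value=15
Op 12: merge R2<->R0 -> R2=(5,6,3) R0=(5,6,3)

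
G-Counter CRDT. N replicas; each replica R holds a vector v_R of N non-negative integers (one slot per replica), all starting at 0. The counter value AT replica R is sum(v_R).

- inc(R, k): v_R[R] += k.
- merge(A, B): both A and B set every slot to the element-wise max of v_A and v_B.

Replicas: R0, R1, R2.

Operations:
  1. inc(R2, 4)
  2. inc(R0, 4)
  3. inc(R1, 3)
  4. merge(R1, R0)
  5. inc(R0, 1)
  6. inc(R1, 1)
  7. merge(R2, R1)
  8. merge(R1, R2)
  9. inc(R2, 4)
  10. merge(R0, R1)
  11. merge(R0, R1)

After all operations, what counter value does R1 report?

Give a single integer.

Op 1: inc R2 by 4 -> R2=(0,0,4) value=4
Op 2: inc R0 by 4 -> R0=(4,0,0) value=4
Op 3: inc R1 by 3 -> R1=(0,3,0) value=3
Op 4: merge R1<->R0 -> R1=(4,3,0) R0=(4,3,0)
Op 5: inc R0 by 1 -> R0=(5,3,0) value=8
Op 6: inc R1 by 1 -> R1=(4,4,0) value=8
Op 7: merge R2<->R1 -> R2=(4,4,4) R1=(4,4,4)
Op 8: merge R1<->R2 -> R1=(4,4,4) R2=(4,4,4)
Op 9: inc R2 by 4 -> R2=(4,4,8) value=16
Op 10: merge R0<->R1 -> R0=(5,4,4) R1=(5,4,4)
Op 11: merge R0<->R1 -> R0=(5,4,4) R1=(5,4,4)

Answer: 13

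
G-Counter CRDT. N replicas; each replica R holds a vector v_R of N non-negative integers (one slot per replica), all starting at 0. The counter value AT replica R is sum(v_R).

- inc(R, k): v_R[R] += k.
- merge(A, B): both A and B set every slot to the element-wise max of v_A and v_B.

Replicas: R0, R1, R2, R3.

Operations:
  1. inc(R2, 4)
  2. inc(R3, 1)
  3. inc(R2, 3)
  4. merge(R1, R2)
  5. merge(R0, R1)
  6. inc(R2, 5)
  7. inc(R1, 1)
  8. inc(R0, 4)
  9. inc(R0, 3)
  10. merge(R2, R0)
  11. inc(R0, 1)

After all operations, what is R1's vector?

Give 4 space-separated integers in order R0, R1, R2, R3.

Op 1: inc R2 by 4 -> R2=(0,0,4,0) value=4
Op 2: inc R3 by 1 -> R3=(0,0,0,1) value=1
Op 3: inc R2 by 3 -> R2=(0,0,7,0) value=7
Op 4: merge R1<->R2 -> R1=(0,0,7,0) R2=(0,0,7,0)
Op 5: merge R0<->R1 -> R0=(0,0,7,0) R1=(0,0,7,0)
Op 6: inc R2 by 5 -> R2=(0,0,12,0) value=12
Op 7: inc R1 by 1 -> R1=(0,1,7,0) value=8
Op 8: inc R0 by 4 -> R0=(4,0,7,0) value=11
Op 9: inc R0 by 3 -> R0=(7,0,7,0) value=14
Op 10: merge R2<->R0 -> R2=(7,0,12,0) R0=(7,0,12,0)
Op 11: inc R0 by 1 -> R0=(8,0,12,0) value=20

Answer: 0 1 7 0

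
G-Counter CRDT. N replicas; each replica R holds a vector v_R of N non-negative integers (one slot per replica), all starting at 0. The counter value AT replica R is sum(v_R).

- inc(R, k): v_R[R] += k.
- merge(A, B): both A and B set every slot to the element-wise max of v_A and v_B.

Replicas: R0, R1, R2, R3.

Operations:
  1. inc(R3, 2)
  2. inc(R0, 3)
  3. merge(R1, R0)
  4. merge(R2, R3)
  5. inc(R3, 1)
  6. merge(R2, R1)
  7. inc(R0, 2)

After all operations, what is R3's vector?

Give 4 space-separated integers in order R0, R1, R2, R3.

Op 1: inc R3 by 2 -> R3=(0,0,0,2) value=2
Op 2: inc R0 by 3 -> R0=(3,0,0,0) value=3
Op 3: merge R1<->R0 -> R1=(3,0,0,0) R0=(3,0,0,0)
Op 4: merge R2<->R3 -> R2=(0,0,0,2) R3=(0,0,0,2)
Op 5: inc R3 by 1 -> R3=(0,0,0,3) value=3
Op 6: merge R2<->R1 -> R2=(3,0,0,2) R1=(3,0,0,2)
Op 7: inc R0 by 2 -> R0=(5,0,0,0) value=5

Answer: 0 0 0 3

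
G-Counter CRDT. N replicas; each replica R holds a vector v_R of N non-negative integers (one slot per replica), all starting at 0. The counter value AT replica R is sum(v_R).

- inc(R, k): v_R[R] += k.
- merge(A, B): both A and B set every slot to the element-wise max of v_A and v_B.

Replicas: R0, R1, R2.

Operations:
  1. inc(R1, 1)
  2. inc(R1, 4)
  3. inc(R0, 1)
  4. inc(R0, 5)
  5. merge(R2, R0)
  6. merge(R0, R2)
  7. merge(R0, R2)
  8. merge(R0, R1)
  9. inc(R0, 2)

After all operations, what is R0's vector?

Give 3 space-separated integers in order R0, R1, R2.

Answer: 8 5 0

Derivation:
Op 1: inc R1 by 1 -> R1=(0,1,0) value=1
Op 2: inc R1 by 4 -> R1=(0,5,0) value=5
Op 3: inc R0 by 1 -> R0=(1,0,0) value=1
Op 4: inc R0 by 5 -> R0=(6,0,0) value=6
Op 5: merge R2<->R0 -> R2=(6,0,0) R0=(6,0,0)
Op 6: merge R0<->R2 -> R0=(6,0,0) R2=(6,0,0)
Op 7: merge R0<->R2 -> R0=(6,0,0) R2=(6,0,0)
Op 8: merge R0<->R1 -> R0=(6,5,0) R1=(6,5,0)
Op 9: inc R0 by 2 -> R0=(8,5,0) value=13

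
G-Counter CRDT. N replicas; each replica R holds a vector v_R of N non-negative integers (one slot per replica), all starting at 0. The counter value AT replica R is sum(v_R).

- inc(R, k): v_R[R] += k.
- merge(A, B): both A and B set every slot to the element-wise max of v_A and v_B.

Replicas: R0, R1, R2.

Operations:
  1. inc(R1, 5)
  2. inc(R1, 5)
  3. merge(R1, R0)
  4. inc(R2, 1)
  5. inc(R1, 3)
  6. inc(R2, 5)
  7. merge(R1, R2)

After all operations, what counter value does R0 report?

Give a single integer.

Answer: 10

Derivation:
Op 1: inc R1 by 5 -> R1=(0,5,0) value=5
Op 2: inc R1 by 5 -> R1=(0,10,0) value=10
Op 3: merge R1<->R0 -> R1=(0,10,0) R0=(0,10,0)
Op 4: inc R2 by 1 -> R2=(0,0,1) value=1
Op 5: inc R1 by 3 -> R1=(0,13,0) value=13
Op 6: inc R2 by 5 -> R2=(0,0,6) value=6
Op 7: merge R1<->R2 -> R1=(0,13,6) R2=(0,13,6)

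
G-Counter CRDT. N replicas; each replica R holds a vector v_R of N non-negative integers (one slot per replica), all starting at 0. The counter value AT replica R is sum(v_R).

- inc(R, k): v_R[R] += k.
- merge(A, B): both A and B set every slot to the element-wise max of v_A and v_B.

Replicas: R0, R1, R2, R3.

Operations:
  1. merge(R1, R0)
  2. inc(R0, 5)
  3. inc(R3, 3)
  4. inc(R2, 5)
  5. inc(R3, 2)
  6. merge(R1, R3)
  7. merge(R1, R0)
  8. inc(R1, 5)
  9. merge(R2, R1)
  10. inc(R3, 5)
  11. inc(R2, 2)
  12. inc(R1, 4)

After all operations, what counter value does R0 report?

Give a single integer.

Answer: 10

Derivation:
Op 1: merge R1<->R0 -> R1=(0,0,0,0) R0=(0,0,0,0)
Op 2: inc R0 by 5 -> R0=(5,0,0,0) value=5
Op 3: inc R3 by 3 -> R3=(0,0,0,3) value=3
Op 4: inc R2 by 5 -> R2=(0,0,5,0) value=5
Op 5: inc R3 by 2 -> R3=(0,0,0,5) value=5
Op 6: merge R1<->R3 -> R1=(0,0,0,5) R3=(0,0,0,5)
Op 7: merge R1<->R0 -> R1=(5,0,0,5) R0=(5,0,0,5)
Op 8: inc R1 by 5 -> R1=(5,5,0,5) value=15
Op 9: merge R2<->R1 -> R2=(5,5,5,5) R1=(5,5,5,5)
Op 10: inc R3 by 5 -> R3=(0,0,0,10) value=10
Op 11: inc R2 by 2 -> R2=(5,5,7,5) value=22
Op 12: inc R1 by 4 -> R1=(5,9,5,5) value=24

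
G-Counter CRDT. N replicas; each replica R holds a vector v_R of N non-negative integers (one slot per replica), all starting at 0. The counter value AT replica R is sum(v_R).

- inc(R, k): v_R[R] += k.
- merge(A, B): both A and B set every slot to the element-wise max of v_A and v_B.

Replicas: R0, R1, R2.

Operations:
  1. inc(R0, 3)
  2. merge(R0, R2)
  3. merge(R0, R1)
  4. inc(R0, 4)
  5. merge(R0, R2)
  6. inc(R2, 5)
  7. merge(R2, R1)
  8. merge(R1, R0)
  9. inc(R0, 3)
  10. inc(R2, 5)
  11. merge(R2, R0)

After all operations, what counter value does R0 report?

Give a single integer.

Op 1: inc R0 by 3 -> R0=(3,0,0) value=3
Op 2: merge R0<->R2 -> R0=(3,0,0) R2=(3,0,0)
Op 3: merge R0<->R1 -> R0=(3,0,0) R1=(3,0,0)
Op 4: inc R0 by 4 -> R0=(7,0,0) value=7
Op 5: merge R0<->R2 -> R0=(7,0,0) R2=(7,0,0)
Op 6: inc R2 by 5 -> R2=(7,0,5) value=12
Op 7: merge R2<->R1 -> R2=(7,0,5) R1=(7,0,5)
Op 8: merge R1<->R0 -> R1=(7,0,5) R0=(7,0,5)
Op 9: inc R0 by 3 -> R0=(10,0,5) value=15
Op 10: inc R2 by 5 -> R2=(7,0,10) value=17
Op 11: merge R2<->R0 -> R2=(10,0,10) R0=(10,0,10)

Answer: 20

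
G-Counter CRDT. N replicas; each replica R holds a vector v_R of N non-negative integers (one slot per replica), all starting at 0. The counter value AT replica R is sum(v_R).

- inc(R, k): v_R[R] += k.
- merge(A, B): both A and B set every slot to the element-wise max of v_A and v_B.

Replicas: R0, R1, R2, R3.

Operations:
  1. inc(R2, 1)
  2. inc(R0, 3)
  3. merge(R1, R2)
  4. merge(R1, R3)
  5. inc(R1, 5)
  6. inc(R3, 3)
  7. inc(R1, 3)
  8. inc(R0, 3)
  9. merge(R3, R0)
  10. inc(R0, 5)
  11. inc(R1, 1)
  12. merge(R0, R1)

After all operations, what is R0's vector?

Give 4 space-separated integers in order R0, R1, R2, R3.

Op 1: inc R2 by 1 -> R2=(0,0,1,0) value=1
Op 2: inc R0 by 3 -> R0=(3,0,0,0) value=3
Op 3: merge R1<->R2 -> R1=(0,0,1,0) R2=(0,0,1,0)
Op 4: merge R1<->R3 -> R1=(0,0,1,0) R3=(0,0,1,0)
Op 5: inc R1 by 5 -> R1=(0,5,1,0) value=6
Op 6: inc R3 by 3 -> R3=(0,0,1,3) value=4
Op 7: inc R1 by 3 -> R1=(0,8,1,0) value=9
Op 8: inc R0 by 3 -> R0=(6,0,0,0) value=6
Op 9: merge R3<->R0 -> R3=(6,0,1,3) R0=(6,0,1,3)
Op 10: inc R0 by 5 -> R0=(11,0,1,3) value=15
Op 11: inc R1 by 1 -> R1=(0,9,1,0) value=10
Op 12: merge R0<->R1 -> R0=(11,9,1,3) R1=(11,9,1,3)

Answer: 11 9 1 3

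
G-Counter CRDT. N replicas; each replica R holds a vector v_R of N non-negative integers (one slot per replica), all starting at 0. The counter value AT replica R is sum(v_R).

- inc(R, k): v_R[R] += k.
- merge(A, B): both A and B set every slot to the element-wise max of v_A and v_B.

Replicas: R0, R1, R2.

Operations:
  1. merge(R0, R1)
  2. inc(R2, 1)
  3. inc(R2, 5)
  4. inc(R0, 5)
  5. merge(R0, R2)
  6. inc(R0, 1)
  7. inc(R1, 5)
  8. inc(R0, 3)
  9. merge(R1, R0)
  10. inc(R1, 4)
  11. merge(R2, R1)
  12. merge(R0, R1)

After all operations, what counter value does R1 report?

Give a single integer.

Op 1: merge R0<->R1 -> R0=(0,0,0) R1=(0,0,0)
Op 2: inc R2 by 1 -> R2=(0,0,1) value=1
Op 3: inc R2 by 5 -> R2=(0,0,6) value=6
Op 4: inc R0 by 5 -> R0=(5,0,0) value=5
Op 5: merge R0<->R2 -> R0=(5,0,6) R2=(5,0,6)
Op 6: inc R0 by 1 -> R0=(6,0,6) value=12
Op 7: inc R1 by 5 -> R1=(0,5,0) value=5
Op 8: inc R0 by 3 -> R0=(9,0,6) value=15
Op 9: merge R1<->R0 -> R1=(9,5,6) R0=(9,5,6)
Op 10: inc R1 by 4 -> R1=(9,9,6) value=24
Op 11: merge R2<->R1 -> R2=(9,9,6) R1=(9,9,6)
Op 12: merge R0<->R1 -> R0=(9,9,6) R1=(9,9,6)

Answer: 24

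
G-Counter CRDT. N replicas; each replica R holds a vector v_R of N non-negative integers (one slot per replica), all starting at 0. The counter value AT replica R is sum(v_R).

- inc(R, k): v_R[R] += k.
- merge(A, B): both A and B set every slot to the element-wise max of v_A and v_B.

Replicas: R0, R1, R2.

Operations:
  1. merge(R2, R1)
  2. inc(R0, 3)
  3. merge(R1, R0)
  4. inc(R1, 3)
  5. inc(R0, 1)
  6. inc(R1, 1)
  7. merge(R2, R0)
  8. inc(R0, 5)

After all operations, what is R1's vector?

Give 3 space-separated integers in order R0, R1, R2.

Answer: 3 4 0

Derivation:
Op 1: merge R2<->R1 -> R2=(0,0,0) R1=(0,0,0)
Op 2: inc R0 by 3 -> R0=(3,0,0) value=3
Op 3: merge R1<->R0 -> R1=(3,0,0) R0=(3,0,0)
Op 4: inc R1 by 3 -> R1=(3,3,0) value=6
Op 5: inc R0 by 1 -> R0=(4,0,0) value=4
Op 6: inc R1 by 1 -> R1=(3,4,0) value=7
Op 7: merge R2<->R0 -> R2=(4,0,0) R0=(4,0,0)
Op 8: inc R0 by 5 -> R0=(9,0,0) value=9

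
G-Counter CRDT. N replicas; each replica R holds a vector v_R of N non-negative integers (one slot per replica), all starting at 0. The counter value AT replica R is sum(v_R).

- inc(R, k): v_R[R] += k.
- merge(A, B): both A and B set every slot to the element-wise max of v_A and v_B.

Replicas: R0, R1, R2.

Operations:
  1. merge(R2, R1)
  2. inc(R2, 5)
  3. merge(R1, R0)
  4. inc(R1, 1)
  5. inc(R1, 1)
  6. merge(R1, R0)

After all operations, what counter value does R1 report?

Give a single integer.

Answer: 2

Derivation:
Op 1: merge R2<->R1 -> R2=(0,0,0) R1=(0,0,0)
Op 2: inc R2 by 5 -> R2=(0,0,5) value=5
Op 3: merge R1<->R0 -> R1=(0,0,0) R0=(0,0,0)
Op 4: inc R1 by 1 -> R1=(0,1,0) value=1
Op 5: inc R1 by 1 -> R1=(0,2,0) value=2
Op 6: merge R1<->R0 -> R1=(0,2,0) R0=(0,2,0)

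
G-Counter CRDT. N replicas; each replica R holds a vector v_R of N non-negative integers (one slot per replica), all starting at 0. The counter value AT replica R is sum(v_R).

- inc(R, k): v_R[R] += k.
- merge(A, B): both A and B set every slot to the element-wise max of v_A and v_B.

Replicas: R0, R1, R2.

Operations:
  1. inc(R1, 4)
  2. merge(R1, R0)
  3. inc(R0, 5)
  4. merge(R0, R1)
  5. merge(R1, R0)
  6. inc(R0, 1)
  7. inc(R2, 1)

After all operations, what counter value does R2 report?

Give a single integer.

Op 1: inc R1 by 4 -> R1=(0,4,0) value=4
Op 2: merge R1<->R0 -> R1=(0,4,0) R0=(0,4,0)
Op 3: inc R0 by 5 -> R0=(5,4,0) value=9
Op 4: merge R0<->R1 -> R0=(5,4,0) R1=(5,4,0)
Op 5: merge R1<->R0 -> R1=(5,4,0) R0=(5,4,0)
Op 6: inc R0 by 1 -> R0=(6,4,0) value=10
Op 7: inc R2 by 1 -> R2=(0,0,1) value=1

Answer: 1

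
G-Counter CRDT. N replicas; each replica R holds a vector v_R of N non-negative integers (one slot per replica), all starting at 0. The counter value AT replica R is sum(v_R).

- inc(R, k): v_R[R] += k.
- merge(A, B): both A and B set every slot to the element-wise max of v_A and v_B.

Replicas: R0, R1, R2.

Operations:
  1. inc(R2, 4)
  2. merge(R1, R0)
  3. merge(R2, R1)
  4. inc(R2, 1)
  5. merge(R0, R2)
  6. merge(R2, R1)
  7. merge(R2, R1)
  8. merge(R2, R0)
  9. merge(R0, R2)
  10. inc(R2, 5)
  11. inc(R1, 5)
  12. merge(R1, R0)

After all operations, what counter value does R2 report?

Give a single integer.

Op 1: inc R2 by 4 -> R2=(0,0,4) value=4
Op 2: merge R1<->R0 -> R1=(0,0,0) R0=(0,0,0)
Op 3: merge R2<->R1 -> R2=(0,0,4) R1=(0,0,4)
Op 4: inc R2 by 1 -> R2=(0,0,5) value=5
Op 5: merge R0<->R2 -> R0=(0,0,5) R2=(0,0,5)
Op 6: merge R2<->R1 -> R2=(0,0,5) R1=(0,0,5)
Op 7: merge R2<->R1 -> R2=(0,0,5) R1=(0,0,5)
Op 8: merge R2<->R0 -> R2=(0,0,5) R0=(0,0,5)
Op 9: merge R0<->R2 -> R0=(0,0,5) R2=(0,0,5)
Op 10: inc R2 by 5 -> R2=(0,0,10) value=10
Op 11: inc R1 by 5 -> R1=(0,5,5) value=10
Op 12: merge R1<->R0 -> R1=(0,5,5) R0=(0,5,5)

Answer: 10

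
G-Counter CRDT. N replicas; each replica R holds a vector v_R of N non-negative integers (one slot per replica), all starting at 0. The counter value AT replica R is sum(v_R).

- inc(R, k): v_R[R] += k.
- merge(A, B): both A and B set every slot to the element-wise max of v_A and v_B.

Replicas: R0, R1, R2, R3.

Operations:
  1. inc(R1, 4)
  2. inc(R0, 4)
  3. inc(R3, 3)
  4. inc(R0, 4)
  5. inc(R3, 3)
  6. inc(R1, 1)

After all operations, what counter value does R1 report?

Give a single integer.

Answer: 5

Derivation:
Op 1: inc R1 by 4 -> R1=(0,4,0,0) value=4
Op 2: inc R0 by 4 -> R0=(4,0,0,0) value=4
Op 3: inc R3 by 3 -> R3=(0,0,0,3) value=3
Op 4: inc R0 by 4 -> R0=(8,0,0,0) value=8
Op 5: inc R3 by 3 -> R3=(0,0,0,6) value=6
Op 6: inc R1 by 1 -> R1=(0,5,0,0) value=5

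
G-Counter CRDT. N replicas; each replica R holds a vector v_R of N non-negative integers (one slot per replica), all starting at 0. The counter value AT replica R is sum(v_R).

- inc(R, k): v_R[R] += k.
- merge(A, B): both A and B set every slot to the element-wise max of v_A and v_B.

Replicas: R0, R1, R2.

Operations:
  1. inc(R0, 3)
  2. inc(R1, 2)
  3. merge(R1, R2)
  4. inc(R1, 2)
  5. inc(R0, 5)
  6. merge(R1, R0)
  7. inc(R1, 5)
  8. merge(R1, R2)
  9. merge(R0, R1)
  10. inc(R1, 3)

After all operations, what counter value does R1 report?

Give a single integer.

Answer: 20

Derivation:
Op 1: inc R0 by 3 -> R0=(3,0,0) value=3
Op 2: inc R1 by 2 -> R1=(0,2,0) value=2
Op 3: merge R1<->R2 -> R1=(0,2,0) R2=(0,2,0)
Op 4: inc R1 by 2 -> R1=(0,4,0) value=4
Op 5: inc R0 by 5 -> R0=(8,0,0) value=8
Op 6: merge R1<->R0 -> R1=(8,4,0) R0=(8,4,0)
Op 7: inc R1 by 5 -> R1=(8,9,0) value=17
Op 8: merge R1<->R2 -> R1=(8,9,0) R2=(8,9,0)
Op 9: merge R0<->R1 -> R0=(8,9,0) R1=(8,9,0)
Op 10: inc R1 by 3 -> R1=(8,12,0) value=20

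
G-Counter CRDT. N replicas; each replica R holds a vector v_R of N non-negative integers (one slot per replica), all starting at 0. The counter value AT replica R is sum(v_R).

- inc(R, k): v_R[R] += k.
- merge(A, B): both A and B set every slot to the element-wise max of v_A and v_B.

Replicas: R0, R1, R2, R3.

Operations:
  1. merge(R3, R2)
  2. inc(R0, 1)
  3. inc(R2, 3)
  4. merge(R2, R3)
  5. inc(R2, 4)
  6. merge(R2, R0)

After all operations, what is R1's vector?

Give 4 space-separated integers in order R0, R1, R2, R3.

Answer: 0 0 0 0

Derivation:
Op 1: merge R3<->R2 -> R3=(0,0,0,0) R2=(0,0,0,0)
Op 2: inc R0 by 1 -> R0=(1,0,0,0) value=1
Op 3: inc R2 by 3 -> R2=(0,0,3,0) value=3
Op 4: merge R2<->R3 -> R2=(0,0,3,0) R3=(0,0,3,0)
Op 5: inc R2 by 4 -> R2=(0,0,7,0) value=7
Op 6: merge R2<->R0 -> R2=(1,0,7,0) R0=(1,0,7,0)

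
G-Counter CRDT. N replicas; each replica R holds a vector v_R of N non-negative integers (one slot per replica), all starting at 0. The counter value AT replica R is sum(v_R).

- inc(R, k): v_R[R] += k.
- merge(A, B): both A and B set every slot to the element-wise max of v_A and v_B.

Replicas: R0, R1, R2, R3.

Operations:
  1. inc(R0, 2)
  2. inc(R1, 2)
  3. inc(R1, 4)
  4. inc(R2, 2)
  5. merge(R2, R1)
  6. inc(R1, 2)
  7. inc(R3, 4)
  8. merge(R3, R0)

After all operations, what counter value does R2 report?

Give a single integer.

Answer: 8

Derivation:
Op 1: inc R0 by 2 -> R0=(2,0,0,0) value=2
Op 2: inc R1 by 2 -> R1=(0,2,0,0) value=2
Op 3: inc R1 by 4 -> R1=(0,6,0,0) value=6
Op 4: inc R2 by 2 -> R2=(0,0,2,0) value=2
Op 5: merge R2<->R1 -> R2=(0,6,2,0) R1=(0,6,2,0)
Op 6: inc R1 by 2 -> R1=(0,8,2,0) value=10
Op 7: inc R3 by 4 -> R3=(0,0,0,4) value=4
Op 8: merge R3<->R0 -> R3=(2,0,0,4) R0=(2,0,0,4)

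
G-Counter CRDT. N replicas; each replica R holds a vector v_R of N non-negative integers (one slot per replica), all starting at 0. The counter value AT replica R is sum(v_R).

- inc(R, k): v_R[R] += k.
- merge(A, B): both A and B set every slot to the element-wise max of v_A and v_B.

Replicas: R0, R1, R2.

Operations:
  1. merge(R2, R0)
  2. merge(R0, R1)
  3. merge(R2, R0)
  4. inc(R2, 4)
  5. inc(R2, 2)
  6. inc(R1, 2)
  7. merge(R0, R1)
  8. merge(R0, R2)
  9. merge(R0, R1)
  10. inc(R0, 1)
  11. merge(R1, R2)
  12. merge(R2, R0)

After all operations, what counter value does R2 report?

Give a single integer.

Answer: 9

Derivation:
Op 1: merge R2<->R0 -> R2=(0,0,0) R0=(0,0,0)
Op 2: merge R0<->R1 -> R0=(0,0,0) R1=(0,0,0)
Op 3: merge R2<->R0 -> R2=(0,0,0) R0=(0,0,0)
Op 4: inc R2 by 4 -> R2=(0,0,4) value=4
Op 5: inc R2 by 2 -> R2=(0,0,6) value=6
Op 6: inc R1 by 2 -> R1=(0,2,0) value=2
Op 7: merge R0<->R1 -> R0=(0,2,0) R1=(0,2,0)
Op 8: merge R0<->R2 -> R0=(0,2,6) R2=(0,2,6)
Op 9: merge R0<->R1 -> R0=(0,2,6) R1=(0,2,6)
Op 10: inc R0 by 1 -> R0=(1,2,6) value=9
Op 11: merge R1<->R2 -> R1=(0,2,6) R2=(0,2,6)
Op 12: merge R2<->R0 -> R2=(1,2,6) R0=(1,2,6)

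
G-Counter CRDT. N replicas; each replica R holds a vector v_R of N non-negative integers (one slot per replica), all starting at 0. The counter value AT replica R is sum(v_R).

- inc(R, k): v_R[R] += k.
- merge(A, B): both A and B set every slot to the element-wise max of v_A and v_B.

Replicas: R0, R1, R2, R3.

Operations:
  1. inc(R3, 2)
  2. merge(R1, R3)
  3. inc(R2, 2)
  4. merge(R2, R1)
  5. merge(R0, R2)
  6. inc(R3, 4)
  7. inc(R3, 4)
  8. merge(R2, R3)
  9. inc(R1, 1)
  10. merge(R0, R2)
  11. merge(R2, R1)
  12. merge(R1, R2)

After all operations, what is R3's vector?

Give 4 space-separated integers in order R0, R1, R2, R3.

Op 1: inc R3 by 2 -> R3=(0,0,0,2) value=2
Op 2: merge R1<->R3 -> R1=(0,0,0,2) R3=(0,0,0,2)
Op 3: inc R2 by 2 -> R2=(0,0,2,0) value=2
Op 4: merge R2<->R1 -> R2=(0,0,2,2) R1=(0,0,2,2)
Op 5: merge R0<->R2 -> R0=(0,0,2,2) R2=(0,0,2,2)
Op 6: inc R3 by 4 -> R3=(0,0,0,6) value=6
Op 7: inc R3 by 4 -> R3=(0,0,0,10) value=10
Op 8: merge R2<->R3 -> R2=(0,0,2,10) R3=(0,0,2,10)
Op 9: inc R1 by 1 -> R1=(0,1,2,2) value=5
Op 10: merge R0<->R2 -> R0=(0,0,2,10) R2=(0,0,2,10)
Op 11: merge R2<->R1 -> R2=(0,1,2,10) R1=(0,1,2,10)
Op 12: merge R1<->R2 -> R1=(0,1,2,10) R2=(0,1,2,10)

Answer: 0 0 2 10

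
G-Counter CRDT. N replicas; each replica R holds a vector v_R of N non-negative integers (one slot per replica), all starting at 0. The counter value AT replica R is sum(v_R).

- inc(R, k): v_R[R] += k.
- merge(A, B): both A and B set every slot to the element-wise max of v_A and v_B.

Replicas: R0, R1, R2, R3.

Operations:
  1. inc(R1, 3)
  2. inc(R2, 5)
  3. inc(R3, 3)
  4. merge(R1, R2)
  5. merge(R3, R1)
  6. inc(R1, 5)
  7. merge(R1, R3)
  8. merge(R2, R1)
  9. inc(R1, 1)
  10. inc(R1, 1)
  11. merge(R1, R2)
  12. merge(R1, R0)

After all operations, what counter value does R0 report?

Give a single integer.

Answer: 18

Derivation:
Op 1: inc R1 by 3 -> R1=(0,3,0,0) value=3
Op 2: inc R2 by 5 -> R2=(0,0,5,0) value=5
Op 3: inc R3 by 3 -> R3=(0,0,0,3) value=3
Op 4: merge R1<->R2 -> R1=(0,3,5,0) R2=(0,3,5,0)
Op 5: merge R3<->R1 -> R3=(0,3,5,3) R1=(0,3,5,3)
Op 6: inc R1 by 5 -> R1=(0,8,5,3) value=16
Op 7: merge R1<->R3 -> R1=(0,8,5,3) R3=(0,8,5,3)
Op 8: merge R2<->R1 -> R2=(0,8,5,3) R1=(0,8,5,3)
Op 9: inc R1 by 1 -> R1=(0,9,5,3) value=17
Op 10: inc R1 by 1 -> R1=(0,10,5,3) value=18
Op 11: merge R1<->R2 -> R1=(0,10,5,3) R2=(0,10,5,3)
Op 12: merge R1<->R0 -> R1=(0,10,5,3) R0=(0,10,5,3)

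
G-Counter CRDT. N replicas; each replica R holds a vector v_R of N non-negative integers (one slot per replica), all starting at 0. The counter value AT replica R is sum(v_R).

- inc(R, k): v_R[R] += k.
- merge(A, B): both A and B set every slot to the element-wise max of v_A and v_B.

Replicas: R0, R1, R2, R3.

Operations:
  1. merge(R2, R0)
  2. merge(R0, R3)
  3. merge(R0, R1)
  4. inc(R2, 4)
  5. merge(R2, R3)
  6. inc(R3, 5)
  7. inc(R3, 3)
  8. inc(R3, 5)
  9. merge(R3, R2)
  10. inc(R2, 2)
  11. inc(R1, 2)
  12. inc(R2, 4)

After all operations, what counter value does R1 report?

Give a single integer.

Answer: 2

Derivation:
Op 1: merge R2<->R0 -> R2=(0,0,0,0) R0=(0,0,0,0)
Op 2: merge R0<->R3 -> R0=(0,0,0,0) R3=(0,0,0,0)
Op 3: merge R0<->R1 -> R0=(0,0,0,0) R1=(0,0,0,0)
Op 4: inc R2 by 4 -> R2=(0,0,4,0) value=4
Op 5: merge R2<->R3 -> R2=(0,0,4,0) R3=(0,0,4,0)
Op 6: inc R3 by 5 -> R3=(0,0,4,5) value=9
Op 7: inc R3 by 3 -> R3=(0,0,4,8) value=12
Op 8: inc R3 by 5 -> R3=(0,0,4,13) value=17
Op 9: merge R3<->R2 -> R3=(0,0,4,13) R2=(0,0,4,13)
Op 10: inc R2 by 2 -> R2=(0,0,6,13) value=19
Op 11: inc R1 by 2 -> R1=(0,2,0,0) value=2
Op 12: inc R2 by 4 -> R2=(0,0,10,13) value=23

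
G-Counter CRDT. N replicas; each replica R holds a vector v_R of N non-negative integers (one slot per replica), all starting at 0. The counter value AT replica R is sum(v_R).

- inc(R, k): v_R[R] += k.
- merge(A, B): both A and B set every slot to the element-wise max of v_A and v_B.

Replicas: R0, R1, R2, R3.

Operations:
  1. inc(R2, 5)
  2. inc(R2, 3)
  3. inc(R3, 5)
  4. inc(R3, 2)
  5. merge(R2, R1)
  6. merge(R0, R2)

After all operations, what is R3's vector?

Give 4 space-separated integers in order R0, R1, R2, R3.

Op 1: inc R2 by 5 -> R2=(0,0,5,0) value=5
Op 2: inc R2 by 3 -> R2=(0,0,8,0) value=8
Op 3: inc R3 by 5 -> R3=(0,0,0,5) value=5
Op 4: inc R3 by 2 -> R3=(0,0,0,7) value=7
Op 5: merge R2<->R1 -> R2=(0,0,8,0) R1=(0,0,8,0)
Op 6: merge R0<->R2 -> R0=(0,0,8,0) R2=(0,0,8,0)

Answer: 0 0 0 7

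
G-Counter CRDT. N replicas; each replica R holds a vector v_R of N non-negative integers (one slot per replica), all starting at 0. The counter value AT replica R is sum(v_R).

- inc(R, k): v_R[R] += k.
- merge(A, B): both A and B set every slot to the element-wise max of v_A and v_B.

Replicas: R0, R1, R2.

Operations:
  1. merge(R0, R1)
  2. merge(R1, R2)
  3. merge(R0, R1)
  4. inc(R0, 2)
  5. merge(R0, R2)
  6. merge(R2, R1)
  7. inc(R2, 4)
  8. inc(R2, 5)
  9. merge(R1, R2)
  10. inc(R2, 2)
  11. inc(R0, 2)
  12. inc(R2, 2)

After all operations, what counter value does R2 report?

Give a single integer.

Op 1: merge R0<->R1 -> R0=(0,0,0) R1=(0,0,0)
Op 2: merge R1<->R2 -> R1=(0,0,0) R2=(0,0,0)
Op 3: merge R0<->R1 -> R0=(0,0,0) R1=(0,0,0)
Op 4: inc R0 by 2 -> R0=(2,0,0) value=2
Op 5: merge R0<->R2 -> R0=(2,0,0) R2=(2,0,0)
Op 6: merge R2<->R1 -> R2=(2,0,0) R1=(2,0,0)
Op 7: inc R2 by 4 -> R2=(2,0,4) value=6
Op 8: inc R2 by 5 -> R2=(2,0,9) value=11
Op 9: merge R1<->R2 -> R1=(2,0,9) R2=(2,0,9)
Op 10: inc R2 by 2 -> R2=(2,0,11) value=13
Op 11: inc R0 by 2 -> R0=(4,0,0) value=4
Op 12: inc R2 by 2 -> R2=(2,0,13) value=15

Answer: 15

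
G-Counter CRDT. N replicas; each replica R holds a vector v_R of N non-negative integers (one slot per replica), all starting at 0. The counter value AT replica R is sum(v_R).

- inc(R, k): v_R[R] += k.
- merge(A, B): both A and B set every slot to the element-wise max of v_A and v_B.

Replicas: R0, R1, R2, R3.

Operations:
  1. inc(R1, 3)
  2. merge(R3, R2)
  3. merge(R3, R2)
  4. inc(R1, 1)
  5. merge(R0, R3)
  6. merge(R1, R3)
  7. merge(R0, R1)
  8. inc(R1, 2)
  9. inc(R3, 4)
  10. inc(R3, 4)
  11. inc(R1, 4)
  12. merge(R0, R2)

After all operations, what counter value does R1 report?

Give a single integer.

Op 1: inc R1 by 3 -> R1=(0,3,0,0) value=3
Op 2: merge R3<->R2 -> R3=(0,0,0,0) R2=(0,0,0,0)
Op 3: merge R3<->R2 -> R3=(0,0,0,0) R2=(0,0,0,0)
Op 4: inc R1 by 1 -> R1=(0,4,0,0) value=4
Op 5: merge R0<->R3 -> R0=(0,0,0,0) R3=(0,0,0,0)
Op 6: merge R1<->R3 -> R1=(0,4,0,0) R3=(0,4,0,0)
Op 7: merge R0<->R1 -> R0=(0,4,0,0) R1=(0,4,0,0)
Op 8: inc R1 by 2 -> R1=(0,6,0,0) value=6
Op 9: inc R3 by 4 -> R3=(0,4,0,4) value=8
Op 10: inc R3 by 4 -> R3=(0,4,0,8) value=12
Op 11: inc R1 by 4 -> R1=(0,10,0,0) value=10
Op 12: merge R0<->R2 -> R0=(0,4,0,0) R2=(0,4,0,0)

Answer: 10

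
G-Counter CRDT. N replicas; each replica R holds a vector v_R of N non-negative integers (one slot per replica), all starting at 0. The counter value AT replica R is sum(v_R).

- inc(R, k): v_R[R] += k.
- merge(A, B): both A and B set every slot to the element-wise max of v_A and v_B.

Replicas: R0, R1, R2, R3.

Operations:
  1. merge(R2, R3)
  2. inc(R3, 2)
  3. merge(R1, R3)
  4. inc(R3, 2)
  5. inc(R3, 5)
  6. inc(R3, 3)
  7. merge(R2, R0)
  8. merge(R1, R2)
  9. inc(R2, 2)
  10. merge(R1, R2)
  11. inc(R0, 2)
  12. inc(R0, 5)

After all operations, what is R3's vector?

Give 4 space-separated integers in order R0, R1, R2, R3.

Answer: 0 0 0 12

Derivation:
Op 1: merge R2<->R3 -> R2=(0,0,0,0) R3=(0,0,0,0)
Op 2: inc R3 by 2 -> R3=(0,0,0,2) value=2
Op 3: merge R1<->R3 -> R1=(0,0,0,2) R3=(0,0,0,2)
Op 4: inc R3 by 2 -> R3=(0,0,0,4) value=4
Op 5: inc R3 by 5 -> R3=(0,0,0,9) value=9
Op 6: inc R3 by 3 -> R3=(0,0,0,12) value=12
Op 7: merge R2<->R0 -> R2=(0,0,0,0) R0=(0,0,0,0)
Op 8: merge R1<->R2 -> R1=(0,0,0,2) R2=(0,0,0,2)
Op 9: inc R2 by 2 -> R2=(0,0,2,2) value=4
Op 10: merge R1<->R2 -> R1=(0,0,2,2) R2=(0,0,2,2)
Op 11: inc R0 by 2 -> R0=(2,0,0,0) value=2
Op 12: inc R0 by 5 -> R0=(7,0,0,0) value=7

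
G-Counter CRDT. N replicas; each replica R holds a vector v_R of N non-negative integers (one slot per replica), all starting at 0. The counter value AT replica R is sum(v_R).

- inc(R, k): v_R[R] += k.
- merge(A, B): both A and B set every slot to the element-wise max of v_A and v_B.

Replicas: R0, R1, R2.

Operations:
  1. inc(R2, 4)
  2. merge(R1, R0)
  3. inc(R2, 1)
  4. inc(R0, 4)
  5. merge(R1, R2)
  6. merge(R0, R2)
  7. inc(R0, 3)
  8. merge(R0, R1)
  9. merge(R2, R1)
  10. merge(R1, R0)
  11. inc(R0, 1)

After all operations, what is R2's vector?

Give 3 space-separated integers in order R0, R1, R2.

Answer: 7 0 5

Derivation:
Op 1: inc R2 by 4 -> R2=(0,0,4) value=4
Op 2: merge R1<->R0 -> R1=(0,0,0) R0=(0,0,0)
Op 3: inc R2 by 1 -> R2=(0,0,5) value=5
Op 4: inc R0 by 4 -> R0=(4,0,0) value=4
Op 5: merge R1<->R2 -> R1=(0,0,5) R2=(0,0,5)
Op 6: merge R0<->R2 -> R0=(4,0,5) R2=(4,0,5)
Op 7: inc R0 by 3 -> R0=(7,0,5) value=12
Op 8: merge R0<->R1 -> R0=(7,0,5) R1=(7,0,5)
Op 9: merge R2<->R1 -> R2=(7,0,5) R1=(7,0,5)
Op 10: merge R1<->R0 -> R1=(7,0,5) R0=(7,0,5)
Op 11: inc R0 by 1 -> R0=(8,0,5) value=13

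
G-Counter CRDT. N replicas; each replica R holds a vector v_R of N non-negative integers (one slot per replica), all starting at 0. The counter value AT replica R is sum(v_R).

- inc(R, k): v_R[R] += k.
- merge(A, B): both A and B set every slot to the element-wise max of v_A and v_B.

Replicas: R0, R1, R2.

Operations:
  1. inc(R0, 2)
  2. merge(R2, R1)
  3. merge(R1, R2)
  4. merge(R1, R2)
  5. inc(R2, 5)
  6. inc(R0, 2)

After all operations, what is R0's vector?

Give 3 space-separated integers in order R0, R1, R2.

Answer: 4 0 0

Derivation:
Op 1: inc R0 by 2 -> R0=(2,0,0) value=2
Op 2: merge R2<->R1 -> R2=(0,0,0) R1=(0,0,0)
Op 3: merge R1<->R2 -> R1=(0,0,0) R2=(0,0,0)
Op 4: merge R1<->R2 -> R1=(0,0,0) R2=(0,0,0)
Op 5: inc R2 by 5 -> R2=(0,0,5) value=5
Op 6: inc R0 by 2 -> R0=(4,0,0) value=4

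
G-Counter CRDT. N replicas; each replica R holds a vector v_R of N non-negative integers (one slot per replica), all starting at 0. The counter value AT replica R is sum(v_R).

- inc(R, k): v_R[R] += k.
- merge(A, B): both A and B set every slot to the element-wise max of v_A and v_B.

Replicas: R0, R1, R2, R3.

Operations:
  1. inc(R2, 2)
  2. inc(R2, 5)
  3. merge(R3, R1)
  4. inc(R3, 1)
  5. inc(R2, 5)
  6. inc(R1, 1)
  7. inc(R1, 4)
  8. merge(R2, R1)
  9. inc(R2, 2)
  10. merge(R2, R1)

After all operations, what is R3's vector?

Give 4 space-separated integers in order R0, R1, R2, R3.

Op 1: inc R2 by 2 -> R2=(0,0,2,0) value=2
Op 2: inc R2 by 5 -> R2=(0,0,7,0) value=7
Op 3: merge R3<->R1 -> R3=(0,0,0,0) R1=(0,0,0,0)
Op 4: inc R3 by 1 -> R3=(0,0,0,1) value=1
Op 5: inc R2 by 5 -> R2=(0,0,12,0) value=12
Op 6: inc R1 by 1 -> R1=(0,1,0,0) value=1
Op 7: inc R1 by 4 -> R1=(0,5,0,0) value=5
Op 8: merge R2<->R1 -> R2=(0,5,12,0) R1=(0,5,12,0)
Op 9: inc R2 by 2 -> R2=(0,5,14,0) value=19
Op 10: merge R2<->R1 -> R2=(0,5,14,0) R1=(0,5,14,0)

Answer: 0 0 0 1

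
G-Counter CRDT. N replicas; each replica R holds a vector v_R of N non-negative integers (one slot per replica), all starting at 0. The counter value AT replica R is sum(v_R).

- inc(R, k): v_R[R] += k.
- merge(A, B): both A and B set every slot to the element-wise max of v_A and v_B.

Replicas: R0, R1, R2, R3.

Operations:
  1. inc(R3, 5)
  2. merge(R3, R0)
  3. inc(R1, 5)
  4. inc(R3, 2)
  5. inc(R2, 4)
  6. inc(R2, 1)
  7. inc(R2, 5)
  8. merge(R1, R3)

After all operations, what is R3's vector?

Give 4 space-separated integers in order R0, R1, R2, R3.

Op 1: inc R3 by 5 -> R3=(0,0,0,5) value=5
Op 2: merge R3<->R0 -> R3=(0,0,0,5) R0=(0,0,0,5)
Op 3: inc R1 by 5 -> R1=(0,5,0,0) value=5
Op 4: inc R3 by 2 -> R3=(0,0,0,7) value=7
Op 5: inc R2 by 4 -> R2=(0,0,4,0) value=4
Op 6: inc R2 by 1 -> R2=(0,0,5,0) value=5
Op 7: inc R2 by 5 -> R2=(0,0,10,0) value=10
Op 8: merge R1<->R3 -> R1=(0,5,0,7) R3=(0,5,0,7)

Answer: 0 5 0 7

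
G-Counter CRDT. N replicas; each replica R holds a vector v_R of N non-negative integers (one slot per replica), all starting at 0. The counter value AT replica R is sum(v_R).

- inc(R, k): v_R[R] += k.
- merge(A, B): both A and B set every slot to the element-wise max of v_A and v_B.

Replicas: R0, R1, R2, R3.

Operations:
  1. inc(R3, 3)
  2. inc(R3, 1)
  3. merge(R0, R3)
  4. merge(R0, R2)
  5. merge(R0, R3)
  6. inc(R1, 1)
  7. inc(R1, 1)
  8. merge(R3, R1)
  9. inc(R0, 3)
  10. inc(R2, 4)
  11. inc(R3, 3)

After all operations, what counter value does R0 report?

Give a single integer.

Answer: 7

Derivation:
Op 1: inc R3 by 3 -> R3=(0,0,0,3) value=3
Op 2: inc R3 by 1 -> R3=(0,0,0,4) value=4
Op 3: merge R0<->R3 -> R0=(0,0,0,4) R3=(0,0,0,4)
Op 4: merge R0<->R2 -> R0=(0,0,0,4) R2=(0,0,0,4)
Op 5: merge R0<->R3 -> R0=(0,0,0,4) R3=(0,0,0,4)
Op 6: inc R1 by 1 -> R1=(0,1,0,0) value=1
Op 7: inc R1 by 1 -> R1=(0,2,0,0) value=2
Op 8: merge R3<->R1 -> R3=(0,2,0,4) R1=(0,2,0,4)
Op 9: inc R0 by 3 -> R0=(3,0,0,4) value=7
Op 10: inc R2 by 4 -> R2=(0,0,4,4) value=8
Op 11: inc R3 by 3 -> R3=(0,2,0,7) value=9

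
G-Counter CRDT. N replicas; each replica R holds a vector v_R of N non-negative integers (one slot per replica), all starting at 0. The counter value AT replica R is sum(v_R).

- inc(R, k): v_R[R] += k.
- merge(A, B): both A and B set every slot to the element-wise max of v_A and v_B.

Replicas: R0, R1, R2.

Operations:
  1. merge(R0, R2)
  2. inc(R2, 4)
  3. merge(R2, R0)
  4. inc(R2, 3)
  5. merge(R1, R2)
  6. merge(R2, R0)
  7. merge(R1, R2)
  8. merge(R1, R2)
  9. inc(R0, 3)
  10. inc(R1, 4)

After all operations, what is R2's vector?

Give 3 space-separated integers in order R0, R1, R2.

Op 1: merge R0<->R2 -> R0=(0,0,0) R2=(0,0,0)
Op 2: inc R2 by 4 -> R2=(0,0,4) value=4
Op 3: merge R2<->R0 -> R2=(0,0,4) R0=(0,0,4)
Op 4: inc R2 by 3 -> R2=(0,0,7) value=7
Op 5: merge R1<->R2 -> R1=(0,0,7) R2=(0,0,7)
Op 6: merge R2<->R0 -> R2=(0,0,7) R0=(0,0,7)
Op 7: merge R1<->R2 -> R1=(0,0,7) R2=(0,0,7)
Op 8: merge R1<->R2 -> R1=(0,0,7) R2=(0,0,7)
Op 9: inc R0 by 3 -> R0=(3,0,7) value=10
Op 10: inc R1 by 4 -> R1=(0,4,7) value=11

Answer: 0 0 7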